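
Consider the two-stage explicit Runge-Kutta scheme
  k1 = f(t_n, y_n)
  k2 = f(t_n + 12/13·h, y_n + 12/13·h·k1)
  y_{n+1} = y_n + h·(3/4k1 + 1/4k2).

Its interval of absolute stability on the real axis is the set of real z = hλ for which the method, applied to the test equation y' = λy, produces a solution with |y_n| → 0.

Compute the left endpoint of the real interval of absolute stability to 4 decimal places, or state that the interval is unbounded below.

Set f=λy, z=hλ:
  k1=λy_n ⇒ h·k1=z·y_n;  k2=λ(1+12/13z)y_n ⇒ h·k2=z(1+12/13z)y_n
  y_{n+1}/y_n = 1 + 3/4z + 1/4z(1+12/13z) = 1 + z + 3/13z²
  ⇒ R(z) = 1 + z + 3/13z².

Boundary: |R(x)|=1, x<0.
x=-0.87: |R|=0.3047
R=1: x+3/13x²=0 ⇒ x=−13/3=-4.3333; min R=1−1/(4·3/13)=-0.0833>−1
Confirm numerically:
  x=-3.790: |R|=0.52479 <1
  x=-2.695: |R|=0.01892 <1
  x=-2.658: |R|=0.02762 <1
  x=-2.266: |R|=0.08106 <1
  x=-4.872: |R|=1.60563 >1
  x=-4.514: |R|=1.18820 >1
Interval (-4.3333, 0).

z* = -4.3333.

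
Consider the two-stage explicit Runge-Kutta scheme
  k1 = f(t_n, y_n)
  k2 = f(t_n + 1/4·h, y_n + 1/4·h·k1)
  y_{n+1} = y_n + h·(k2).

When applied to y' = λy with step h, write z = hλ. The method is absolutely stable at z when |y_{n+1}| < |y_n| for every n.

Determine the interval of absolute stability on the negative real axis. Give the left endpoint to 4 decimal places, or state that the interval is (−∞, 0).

z∈(-4.0000,0).

With y'=λy (z=hλ):
  k1=λy_n ⇒ h·k1=z·y_n;  k2=λ(1+1/4z)y_n ⇒ h·k2=z(1+1/4z)y_n
  y_{n+1}/y_n = 1 + z(1+1/4z) = 1 + z + 1/4z²
  so R(z) = 1 + z + 1/4z².

Need |R(x)|<1, x<0.
x=-1.79: |R|=0.0110
R=1: x+1/4x²=0 ⇒ x=−4=-4.0000; min R=1−1/(4·1/4)=0.0000>−1
Confirm numerically:
  x=-3.453: |R|=0.52780 <1
  x=-1.871: |R|=0.00416 <1
  x=-1.848: |R|=0.00578 <1
  x=-1.687: |R|=0.02449 <1
  x=-4.169: |R|=1.17614 >1
  x=-4.115: |R|=1.11831 >1
  x=-4.109: |R|=1.11197 >1
So |R|<1 on (-4.0000, 0).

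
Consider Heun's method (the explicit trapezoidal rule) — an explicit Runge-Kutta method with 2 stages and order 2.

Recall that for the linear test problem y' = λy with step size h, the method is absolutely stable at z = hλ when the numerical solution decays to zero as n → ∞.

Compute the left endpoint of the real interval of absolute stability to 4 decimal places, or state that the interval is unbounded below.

Set f=λy, z=hλ:
  order 2, 2-stage ⇒ R(z)=1+z+z^2/2
  (e.g. R(-0.89)=0.50605, |R|=0.50605)

Solve |R(x)|<1 on ℝ⁻.
x=-0.89: |R|=0.5061
|R(-1.93)|=0.9325 |R(-1.48)|=0.6152 |R(-0.78)|=0.5242
Bisect:
  x_lo=-2.6415 |R|=1.8472  x_hi=-0.0753 |R|=0.9276
  mid=-1.35837 |R|=0.56421 →hi
  mid=-1.99992 |R|=0.99992 →hi
  mid=-2.32070 |R|=1.37213 →lo
  mid=-2.16031 |R|=1.17316 →lo
  mid=-2.08012 |R|=1.08333 →lo
  mid=-2.04002 |R|=1.04082 →lo
  mid=-2.01997 |R|=1.02017 →lo
  ...
  [-2.00008,-1.99992] ⇒ x*=-2.0000
So |R|<1 on (-2.0000, 0).

left endpoint -2.0000.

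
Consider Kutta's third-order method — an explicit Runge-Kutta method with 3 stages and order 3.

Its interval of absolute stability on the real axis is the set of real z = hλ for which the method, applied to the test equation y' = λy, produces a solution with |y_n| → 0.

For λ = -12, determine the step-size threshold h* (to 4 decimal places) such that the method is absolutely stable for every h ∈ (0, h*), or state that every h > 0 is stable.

(-2.5127,0); λ=-12 ⇒ h* = 0.2094.

On y'=λy, z=hλ:
  order 3, 3-stage ⇒ R(z)=1+z+z^2/2+z^3/6
  (e.g. R(-1.47)=0.08103, |R|=0.08103)

Need |R(x)|<1, x<0.
x=-1.47: |R|=0.0810
|R(-1.54)|=0.0371 |R(-1.34)|=0.1568 |R(-1.15)|=0.2578
Bisect:
  x_lo=-3.1442 |R|=2.3817  x_hi=-0.3960 |R|=0.6720
  mid=-1.77011 |R|=0.12784 →hi
  mid=-2.45714 |R|=0.91089 →hi
  mid=-2.80066 |R|=1.54007 →lo
  mid=-2.62890 |R|=1.20145 →lo
  mid=-2.54302 |R|=1.05048 →lo
  mid=-2.50008 |R|=0.97930 →hi
  mid=-2.52155 |R|=1.01454 →lo
  mid=-2.51082 |R|=0.99683 →hi
  mid=-2.51619 |R|=1.00566 →lo
  ...
  [-2.51283,-2.51266] ⇒ x*=-2.5127
So |R|<1 on (-2.5127, 0).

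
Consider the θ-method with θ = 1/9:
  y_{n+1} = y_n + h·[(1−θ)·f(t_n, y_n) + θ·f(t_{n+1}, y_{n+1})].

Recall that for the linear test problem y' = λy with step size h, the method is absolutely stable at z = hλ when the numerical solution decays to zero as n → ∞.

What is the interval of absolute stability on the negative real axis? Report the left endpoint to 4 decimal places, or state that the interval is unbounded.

z∈(-2.5714,0).

Set f=λy, z=hλ:
  y_{n+1} = y_n + z·[8/9·y_n + 1/9·y_{n+1}] ⇒ (1 − 1/9z)y_{n+1} = (1 + 8/9z)y_n
  so R(z) = (1 + 8/9z)/(1 − 1/9z).

Boundary: |R(x)|=1, x<0.
x=-1.76: |R|=0.4721
R=−1: 1+8/9x = −1+1/9x ⇒ -7/9x=2 ⇒ x=2/(-7/9)=-2.5714
Confirm numerically:
  x=-2.421: |R|=0.90780 <1
  x=-1.599: |R|=0.35777 <1
  x=-1.506: |R|=0.29012 <1
  x=-2.802: |R|=1.13676 >1
  x=-2.738: |R|=1.09934 >1
  x=-2.647: |R|=1.04542 >1
Interval (-2.5714, 0).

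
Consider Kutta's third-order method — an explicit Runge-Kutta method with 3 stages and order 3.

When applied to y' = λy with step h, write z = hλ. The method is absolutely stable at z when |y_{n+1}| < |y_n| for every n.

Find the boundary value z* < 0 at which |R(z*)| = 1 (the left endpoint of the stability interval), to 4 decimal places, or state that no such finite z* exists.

Set f=λy, z=hλ:
  order 3, 3-stage ⇒ R(z)=1+z+z^2/2+z^3/6
  (e.g. R(-1.61)=-0.00950, |R|=0.00950)

Boundary: |R(x)|=1, x<0.
x=-1.61: |R|=0.0095
|R(-2.36)|=0.7659 |R(-1.76)|=0.1198 |R(-0.92)|=0.3734
Bisect:
  x_lo=-3.4115 |R|=3.2098  x_hi=-0.3144 |R|=0.7298
  mid=-1.86299 |R|=0.20528 →hi
  mid=-2.63726 |R|=1.21677 →lo
  mid=-2.25012 |R|=0.61734 →hi
  mid=-2.44369 |R|=0.89001 →hi
  mid=-2.54047 |R|=1.04618 →lo
  mid=-2.49208 |R|=0.96635 →hi
  mid=-2.51628 |R|=1.00582 →lo
  mid=-2.50418 |R|=0.98597 →hi
  ...
  [-2.51288,-2.51269] ⇒ x*=-2.5127
Interval (-2.5127, 0).

z* = -2.5127.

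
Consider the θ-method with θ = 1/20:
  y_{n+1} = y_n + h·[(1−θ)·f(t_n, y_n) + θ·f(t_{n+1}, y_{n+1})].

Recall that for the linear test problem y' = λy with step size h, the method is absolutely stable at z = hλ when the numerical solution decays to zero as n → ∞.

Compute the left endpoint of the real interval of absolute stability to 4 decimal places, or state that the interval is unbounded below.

Set f=λy, z=hλ:
  y_{n+1} = y_n + z·[19/20·y_n + 1/20·y_{n+1}] ⇒ (1 − 1/20z)y_{n+1} = (1 + 19/20z)y_n
  R(z) = (1 + 19/20z)/(1 − 1/20z).

Boundary: |R(x)|=1, x<0.
x=-1.44: |R|=0.3433
R=−1: 1+19/20x = −1+1/20x ⇒ -9/10x=2 ⇒ x=2/(-9/10)=-2.2222
Confirm numerically:
  x=-1.801: |R|=0.65222 <1
  x=-1.706: |R|=0.57192 <1
  x=-1.203: |R|=0.13475 <1
  x=-1.125: |R|=0.06509 <1
  x=-2.769: |R|=1.43225 >1
  x=-2.653: |R|=1.34229 >1
  x=-2.536: |R|=1.25062 >1
Stable set (-2.2222, 0).

left endpoint -2.2222.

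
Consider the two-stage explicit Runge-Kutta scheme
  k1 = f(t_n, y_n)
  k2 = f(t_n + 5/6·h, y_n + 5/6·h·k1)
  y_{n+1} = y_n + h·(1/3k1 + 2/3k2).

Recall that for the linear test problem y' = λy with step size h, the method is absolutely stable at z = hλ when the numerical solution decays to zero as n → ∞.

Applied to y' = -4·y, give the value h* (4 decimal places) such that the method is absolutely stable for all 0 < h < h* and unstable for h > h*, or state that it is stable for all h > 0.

(-1.8000,0); λ=-4 ⇒ h* = (9/5)/4 = 0.4500.

Test eqn y'=λy, z=hλ:
  k1=λy_n ⇒ h·k1=z·y_n;  k2=λ(1+5/6z)y_n ⇒ h·k2=z(1+5/6z)y_n
  y_{n+1}/y_n = 1 + 1/3z + 2/3z(1+5/6z) = 1 + z + 5/9z²
  ⇒ R(z) = 1 + z + 5/9z².

Find x<0 with |R(x)|<1.
x=-1.52: |R|=0.7636
R=1: x+5/9x²=0 ⇒ x=−9/5=-1.8000; min R=1−1/(4·5/9)=0.5500>−1
Confirm numerically:
  x=-1.594: |R|=0.81758 <1
  x=-1.345: |R|=0.66001 <1
  x=-1.060: |R|=0.56422 <1
  x=-0.865: |R|=0.55068 <1
  x=-2.358: |R|=1.73098 >1
  x=-1.959: |R|=1.17305 >1
Stable set (-1.8000, 0).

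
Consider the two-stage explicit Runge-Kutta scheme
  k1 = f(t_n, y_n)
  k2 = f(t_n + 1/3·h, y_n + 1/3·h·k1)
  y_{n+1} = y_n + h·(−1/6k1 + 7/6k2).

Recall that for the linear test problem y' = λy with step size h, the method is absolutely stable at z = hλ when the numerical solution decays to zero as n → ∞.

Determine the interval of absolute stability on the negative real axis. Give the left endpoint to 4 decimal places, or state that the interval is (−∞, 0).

(-2.5714, 0).

With y'=λy (z=hλ):
  k1=λy_n ⇒ h·k1=z·y_n;  k2=λ(1+1/3z)y_n ⇒ h·k2=z(1+1/3z)y_n
  y_{n+1}/y_n = 1 − 1/6z + 7/6z(1+1/3z) = 1 + z + 7/18z²
  so R(z) = 1 + z + 7/18z².

Find x<0 with |R(x)|<1.
x=-1.4: |R|=0.3622
R=1: x+7/18x²=0 ⇒ x=−18/7=-2.5714; min R=1−1/(4·7/18)=0.3571>−1
Confirm numerically:
  x=-2.415: |R|=0.85309 <1
  x=-1.517: |R|=0.37795 <1
  x=-1.206: |R|=0.35961 <1
  x=-2.928: |R|=1.40602 >1
  x=-2.881: |R|=1.34684 >1
Stable set (-2.5714, 0).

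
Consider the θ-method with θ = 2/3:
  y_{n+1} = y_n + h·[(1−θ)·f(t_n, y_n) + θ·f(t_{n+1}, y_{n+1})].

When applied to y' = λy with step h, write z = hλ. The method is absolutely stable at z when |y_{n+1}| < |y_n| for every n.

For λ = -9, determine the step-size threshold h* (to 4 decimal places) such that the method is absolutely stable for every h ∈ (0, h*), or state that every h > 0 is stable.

Set f=λy, z=hλ:
  y_{n+1} = y_n + z·[1/3·y_n + 2/3·y_{n+1}] ⇒ (1 − 2/3z)y_{n+1} = (1 + 1/3z)y_n
  R(z) = (1 + 1/3z)/(1 − 2/3z).

Need |R(x)|<1, x<0.
x=-1.43: |R|=0.2679
x=-2: |R|=0.1429
x=-10: |R|=0.3043
x=-100: |R|=0.4778
θ=2/3≥1/2 ⇒ |1+1/3x|<|1−2/3x| ∀x<0 ⇒ interval (−∞,0).

(−∞, 0) — no finite endpoint. Any h>0 works for λ=-9.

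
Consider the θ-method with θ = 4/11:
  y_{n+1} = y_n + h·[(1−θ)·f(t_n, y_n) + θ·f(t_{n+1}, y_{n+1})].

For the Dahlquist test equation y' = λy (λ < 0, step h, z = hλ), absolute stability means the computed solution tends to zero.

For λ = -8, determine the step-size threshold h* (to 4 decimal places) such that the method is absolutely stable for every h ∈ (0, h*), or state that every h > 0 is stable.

Set f=λy, z=hλ:
  y_{n+1} = y_n + z·[7/11·y_n + 4/11·y_{n+1}] ⇒ (1 − 4/11z)y_{n+1} = (1 + 7/11z)y_n
  so R(z) = (1 + 7/11z)/(1 − 4/11z).

Need |R(x)|<1, x<0.
x=-1.61: |R|=0.0155
R=−1: 1+7/11x = −1+4/11x ⇒ -3/11x=2 ⇒ x=2/(-3/11)=-7.3333
Confirm numerically:
  x=-5.299: |R|=0.81044 <1
  x=-5.011: |R|=0.77558 <1
  x=-4.146: |R|=0.65335 <1
  x=-3.627: |R|=0.56410 <1
  x=-7.868: |R|=1.03777 >1
  x=-7.770: |R|=1.03113 >1
  x=-7.737: |R|=1.02887 >1
So |R|<1 on (-7.3333, 0).

(-7.3333,0); λ=-8 ⇒ h* = (22/3)/8 = 0.9167.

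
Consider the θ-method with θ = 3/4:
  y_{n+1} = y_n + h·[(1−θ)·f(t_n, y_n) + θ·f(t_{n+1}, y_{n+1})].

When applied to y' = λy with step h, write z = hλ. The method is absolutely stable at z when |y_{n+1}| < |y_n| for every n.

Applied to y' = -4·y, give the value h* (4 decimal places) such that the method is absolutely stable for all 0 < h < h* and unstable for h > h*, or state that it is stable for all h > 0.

(−∞, 0) — no finite endpoint. Any h>0 works for λ=-4.

Set f=λy, z=hλ:
  y_{n+1} = y_n + z·[1/4·y_n + 3/4·y_{n+1}] ⇒ (1 − 3/4z)y_{n+1} = (1 + 1/4z)y_n
  Hence R(z) = (1 + 1/4z)/(1 − 3/4z).

Need |R(x)|<1, x<0.
x=-1.78: |R|=0.2377
x=-2: |R|=0.2000
x=-10: |R|=0.1765
x=-100: |R|=0.3158
θ=3/4≥1/2 ⇒ |1+1/4x|<|1−3/4x| ∀x<0 ⇒ unbounded interval.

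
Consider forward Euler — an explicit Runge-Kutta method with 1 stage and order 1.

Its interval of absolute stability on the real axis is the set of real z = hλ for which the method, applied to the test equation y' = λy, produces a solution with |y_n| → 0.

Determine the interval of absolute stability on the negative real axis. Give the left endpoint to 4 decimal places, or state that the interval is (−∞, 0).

(-2.0000, 0).

With y'=λy (z=hλ):
  order 1, 1-stage ⇒ R(z)=1+z
  (e.g. R(-1.48)=-0.48000, |R|=0.48000)

Solve |R(x)|<1 on ℝ⁻.
x=-1.48: |R|=0.4800
|R(-1.95)|=0.9500 |R(-1.86)|=0.8600 |R(-1.1)|=0.1000
Bisect:
  x_lo=-2.8189 |R|=1.8189  x_hi=-0.1891 |R|=0.8109
  mid=-1.50401 |R|=0.50401 →hi
  mid=-2.16148 |R|=1.16148 →lo
  mid=-1.83275 |R|=0.83275 →hi
  mid=-1.99711 |R|=0.99711 →hi
  mid=-2.07930 |R|=1.07930 →lo
  mid=-2.03821 |R|=1.03821 →lo
  mid=-2.01766 |R|=1.01766 →lo
  ...
  [-2.00000,-1.99984] ⇒ x*=-2.0000
Interval (-2.0000, 0).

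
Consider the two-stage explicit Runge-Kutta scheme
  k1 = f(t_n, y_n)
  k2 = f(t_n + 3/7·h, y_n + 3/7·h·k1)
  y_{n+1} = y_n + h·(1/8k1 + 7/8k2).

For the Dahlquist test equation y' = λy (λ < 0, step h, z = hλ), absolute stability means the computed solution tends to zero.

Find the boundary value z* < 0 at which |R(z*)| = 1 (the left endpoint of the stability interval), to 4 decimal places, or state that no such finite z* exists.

left endpoint -2.6667.

On y'=λy, z=hλ:
  k1=λy_n ⇒ h·k1=z·y_n;  k2=λ(1+3/7z)y_n ⇒ h·k2=z(1+3/7z)y_n
  y_{n+1}/y_n = 1 + 1/8z + 7/8z(1+3/7z) = 1 + z + 3/8z²
  so R(z) = 1 + z + 3/8z².

Find x<0 with |R(x)|<1.
x=-1.49: |R|=0.3425
R=1: x+3/8x²=0 ⇒ x=−8/3=-2.6667; min R=1−1/(4·3/8)=0.3333>−1
Confirm numerically:
  x=-2.644: |R|=0.97753 <1
  x=-2.112: |R|=0.56070 <1
  x=-1.227: |R|=0.33757 <1
  x=-3.175: |R|=1.60523 >1
  x=-2.975: |R|=1.34398 >1
  x=-2.786: |R|=1.12467 >1
Interval (-2.6667, 0).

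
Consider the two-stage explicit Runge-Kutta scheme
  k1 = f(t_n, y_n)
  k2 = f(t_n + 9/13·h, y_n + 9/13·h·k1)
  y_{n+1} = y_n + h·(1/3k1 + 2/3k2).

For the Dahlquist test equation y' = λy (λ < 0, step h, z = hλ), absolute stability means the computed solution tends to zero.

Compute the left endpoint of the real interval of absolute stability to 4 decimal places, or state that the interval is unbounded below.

Set f=λy, z=hλ:
  k1=λy_n ⇒ h·k1=z·y_n;  k2=λ(1+9/13z)y_n ⇒ h·k2=z(1+9/13z)y_n
  y_{n+1}/y_n = 1 + 1/3z + 2/3z(1+9/13z) = 1 + z + 6/13z²
  so R(z) = 1 + z + 6/13z².

Boundary: |R(x)|=1, x<0.
x=-1.67: |R|=0.6172
R=1: x+6/13x²=0 ⇒ x=−13/6=-2.1667; min R=1−1/(4·6/13)=0.4583>−1
Confirm numerically:
  x=-1.838: |R|=0.72119 <1
  x=-1.487: |R|=0.53354 <1
  x=-1.117: |R|=0.45886 <1
  x=-2.737: |R|=1.72046 >1
  x=-2.574: |R|=1.48391 >1
  x=-2.352: |R|=1.20119 >1
Interval (-2.1667, 0).

left endpoint -2.1667.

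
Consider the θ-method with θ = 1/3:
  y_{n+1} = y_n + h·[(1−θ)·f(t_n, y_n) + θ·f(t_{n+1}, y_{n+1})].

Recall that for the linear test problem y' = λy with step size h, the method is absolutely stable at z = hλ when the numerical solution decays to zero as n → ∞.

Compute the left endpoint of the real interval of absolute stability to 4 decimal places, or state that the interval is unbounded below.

z* = -6.0000.

Set f=λy, z=hλ:
  y_{n+1} = y_n + z·[2/3·y_n + 1/3·y_{n+1}] ⇒ (1 − 1/3z)y_{n+1} = (1 + 2/3z)y_n
  R(z) = (1 + 2/3z)/(1 − 1/3z).

Boundary: |R(x)|=1, x<0.
x=-0.41: |R|=0.6393
R=−1: 1+2/3x = −1+1/3x ⇒ -1/3x=2 ⇒ x=2/(-1/3)=-6.0000
Confirm numerically:
  x=-5.527: |R|=0.94453 <1
  x=-3.551: |R|=0.62616 <1
  x=-2.603: |R|=0.39372 <1
  x=-6.581: |R|=1.06064 >1
  x=-6.524: |R|=1.05502 >1
  x=-6.336: |R|=1.03599 >1
Interval (-6.0000, 0).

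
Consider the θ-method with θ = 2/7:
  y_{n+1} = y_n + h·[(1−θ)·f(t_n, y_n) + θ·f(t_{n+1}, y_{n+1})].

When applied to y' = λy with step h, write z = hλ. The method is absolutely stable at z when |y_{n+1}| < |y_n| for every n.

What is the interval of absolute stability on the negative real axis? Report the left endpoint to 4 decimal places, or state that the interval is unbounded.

(-4.6667, 0).

Set f=λy, z=hλ:
  y_{n+1} = y_n + z·[5/7·y_n + 2/7·y_{n+1}] ⇒ (1 − 2/7z)y_{n+1} = (1 + 5/7z)y_n
  ⇒ R(z) = (1 + 5/7z)/(1 − 2/7z).

Need |R(x)|<1, x<0.
x=-1.21: |R|=0.1008
R=−1: 1+5/7x = −1+2/7x ⇒ -3/7x=2 ⇒ x=2/(-3/7)=-4.6667
Confirm numerically:
  x=-2.788: |R|=0.55184 <1
  x=-2.566: |R|=0.48055 <1
  x=-1.870: |R|=0.21881 <1
  x=-5.193: |R|=1.09082 >1
  x=-5.187: |R|=1.08985 >1
  x=-4.776: |R|=1.01982 >1
Stable set (-4.6667, 0).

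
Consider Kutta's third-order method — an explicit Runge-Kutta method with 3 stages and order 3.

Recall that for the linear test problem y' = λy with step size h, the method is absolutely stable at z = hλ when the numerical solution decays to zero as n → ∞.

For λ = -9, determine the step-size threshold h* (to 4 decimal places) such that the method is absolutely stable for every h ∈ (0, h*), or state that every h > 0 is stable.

Test eqn y'=λy, z=hλ:
  order 3, 3-stage ⇒ R(z)=1+z+z^2/2+z^3/6
  (e.g. R(-0.89)=0.38856, |R|=0.38856)

Boundary: |R(x)|=1, x<0.
x=-0.89: |R|=0.3886
|R(-1.36)|=0.1456 |R(-1.34)|=0.1568 |R(-0.84)|=0.4140
Bisect:
  x_lo=-2.9040 |R|=1.7690  x_hi=-0.2111 |R|=0.8096
  mid=-1.55752 |R|=0.02569 →hi
  mid=-2.23075 |R|=0.59275 →hi
  mid=-2.56736 |R|=1.09208 →lo
  mid=-2.39905 |R|=0.82260 →hi
  mid=-2.48321 |R|=0.95209 →hi
  mid=-2.52528 |R|=1.02073 →lo
  mid=-2.50424 |R|=0.98608 →hi
  mid=-2.51476 |R|=1.00332 →lo
  mid=-2.50950 |R|=0.99468 →hi
  ...
  [-2.51279,-2.51263] ⇒ x*=-2.5127
Interval (-2.5127, 0).

(-2.5127,0); λ=-9 ⇒ h* = 0.2792.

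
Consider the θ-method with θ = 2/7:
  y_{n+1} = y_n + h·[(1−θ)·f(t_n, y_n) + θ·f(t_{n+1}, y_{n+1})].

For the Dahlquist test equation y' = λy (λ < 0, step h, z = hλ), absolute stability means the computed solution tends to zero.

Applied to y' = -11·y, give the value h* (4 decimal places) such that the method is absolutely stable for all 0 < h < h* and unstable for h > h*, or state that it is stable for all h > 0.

(-4.6667,0); λ=-11 ⇒ h* = (14/3)/11 = 0.4242.

Test eqn y'=λy, z=hλ:
  y_{n+1} = y_n + z·[5/7·y_n + 2/7·y_{n+1}] ⇒ (1 − 2/7z)y_{n+1} = (1 + 5/7z)y_n
  R(z) = (1 + 5/7z)/(1 − 2/7z).

Boundary: |R(x)|=1, x<0.
x=-1.02: |R|=0.2102
R=−1: 1+5/7x = −1+2/7x ⇒ -3/7x=2 ⇒ x=2/(-3/7)=-4.6667
Confirm numerically:
  x=-2.865: |R|=0.57541 <1
  x=-2.693: |R|=0.52196 <1
  x=-2.068: |R|=0.29993 <1
  x=-1.938: |R|=0.24733 <1
  x=-5.090: |R|=1.07392 >1
  x=-4.803: |R|=1.02463 >1
  x=-4.725: |R|=1.01064 >1
So |R|<1 on (-4.6667, 0).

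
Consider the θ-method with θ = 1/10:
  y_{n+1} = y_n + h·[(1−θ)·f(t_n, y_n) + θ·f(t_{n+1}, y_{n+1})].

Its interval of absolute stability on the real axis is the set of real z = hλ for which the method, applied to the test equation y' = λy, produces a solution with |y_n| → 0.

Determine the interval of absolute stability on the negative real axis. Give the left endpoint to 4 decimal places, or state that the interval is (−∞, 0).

(-2.5000, 0).

On y'=λy, z=hλ:
  y_{n+1} = y_n + z·[9/10·y_n + 1/10·y_{n+1}] ⇒ (1 − 1/10z)y_{n+1} = (1 + 9/10z)y_n
  so R(z) = (1 + 9/10z)/(1 − 1/10z).

Find x<0 with |R(x)|<1.
x=-1.38: |R|=0.2127
R=−1: 1+9/10x = −1+1/10x ⇒ -4/5x=2 ⇒ x=2/(-4/5)=-2.5000
Confirm numerically:
  x=-2.038: |R|=0.69297 <1
  x=-1.483: |R|=0.29147 <1
  x=-1.280: |R|=0.13475 <1
  x=-2.923: |R|=1.26186 >1
  x=-2.746: |R|=1.15440 >1
So |R|<1 on (-2.5000, 0).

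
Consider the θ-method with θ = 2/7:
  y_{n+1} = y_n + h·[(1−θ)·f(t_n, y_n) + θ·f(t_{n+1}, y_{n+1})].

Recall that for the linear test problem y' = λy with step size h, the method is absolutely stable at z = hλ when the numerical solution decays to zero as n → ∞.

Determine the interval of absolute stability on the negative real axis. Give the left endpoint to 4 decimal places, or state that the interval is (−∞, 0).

With y'=λy (z=hλ):
  y_{n+1} = y_n + z·[5/7·y_n + 2/7·y_{n+1}] ⇒ (1 − 2/7z)y_{n+1} = (1 + 5/7z)y_n
  so R(z) = (1 + 5/7z)/(1 − 2/7z).

Find x<0 with |R(x)|<1.
x=-1: |R|=0.2222
R=−1: 1+5/7x = −1+2/7x ⇒ -3/7x=2 ⇒ x=2/(-3/7)=-4.6667
Confirm numerically:
  x=-3.965: |R|=0.85901 <1
  x=-3.492: |R|=0.74800 <1
  x=-1.951: |R|=0.25271 <1
  x=-5.226: |R|=1.09615 >1
  x=-4.724: |R|=1.01046 >1
So |R|<1 on (-4.6667, 0).

(-4.6667, 0).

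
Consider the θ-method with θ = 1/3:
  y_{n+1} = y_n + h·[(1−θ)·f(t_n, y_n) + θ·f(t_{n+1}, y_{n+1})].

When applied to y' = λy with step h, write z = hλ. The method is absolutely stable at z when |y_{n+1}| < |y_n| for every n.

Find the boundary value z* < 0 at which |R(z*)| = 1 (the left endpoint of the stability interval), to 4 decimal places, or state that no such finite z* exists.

left endpoint -6.0000.

Set f=λy, z=hλ:
  y_{n+1} = y_n + z·[2/3·y_n + 1/3·y_{n+1}] ⇒ (1 − 1/3z)y_{n+1} = (1 + 2/3z)y_n
  R(z) = (1 + 2/3z)/(1 − 1/3z).

Boundary: |R(x)|=1, x<0.
x=-1.63: |R|=0.0562
R=−1: 1+2/3x = −1+1/3x ⇒ -1/3x=2 ⇒ x=2/(-1/3)=-6.0000
Confirm numerically:
  x=-4.893: |R|=0.85975 <1
  x=-3.377: |R|=0.58868 <1
  x=-2.763: |R|=0.43831 <1
  x=-6.487: |R|=1.05133 >1
  x=-6.342: |R|=1.03661 >1
  x=-6.321: |R|=1.03444 >1
Interval (-6.0000, 0).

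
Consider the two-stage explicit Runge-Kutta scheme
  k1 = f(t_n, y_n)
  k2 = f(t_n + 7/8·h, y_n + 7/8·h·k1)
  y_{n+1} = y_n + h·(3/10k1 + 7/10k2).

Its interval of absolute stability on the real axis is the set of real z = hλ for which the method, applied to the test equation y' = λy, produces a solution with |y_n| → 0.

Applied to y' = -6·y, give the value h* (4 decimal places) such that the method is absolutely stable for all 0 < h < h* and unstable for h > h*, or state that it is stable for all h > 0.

With y'=λy (z=hλ):
  k1=λy_n ⇒ h·k1=z·y_n;  k2=λ(1+7/8z)y_n ⇒ h·k2=z(1+7/8z)y_n
  y_{n+1}/y_n = 1 + 3/10z + 7/10z(1+7/8z) = 1 + z + 49/80z²
  R(z) = 1 + z + 49/80z².

Boundary: |R(x)|=1, x<0.
x=-0.7: |R|=0.6001
R=1: x+49/80x²=0 ⇒ x=−80/49=-1.6327; min R=1−1/(4·49/80)=0.5918>−1
Confirm numerically:
  x=-1.300: |R|=0.73513 <1
  x=-0.918: |R|=0.59817 <1
  x=-0.838: |R|=0.59212 <1
  x=-2.085: |R|=1.57768 >1
  x=-1.765: |R|=1.14308 >1
Interval (-1.6327, 0).

(-1.6327,0); λ=-6 ⇒ h* = (80/49)/6 = 0.2721.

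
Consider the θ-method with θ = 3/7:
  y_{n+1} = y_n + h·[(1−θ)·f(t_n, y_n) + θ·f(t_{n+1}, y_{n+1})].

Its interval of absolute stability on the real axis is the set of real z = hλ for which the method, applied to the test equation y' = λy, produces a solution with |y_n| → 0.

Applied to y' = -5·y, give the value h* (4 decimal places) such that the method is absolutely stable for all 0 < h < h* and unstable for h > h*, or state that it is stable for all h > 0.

With y'=λy (z=hλ):
  y_{n+1} = y_n + z·[4/7·y_n + 3/7·y_{n+1}] ⇒ (1 − 3/7z)y_{n+1} = (1 + 4/7z)y_n
  R(z) = (1 + 4/7z)/(1 − 3/7z).

Find x<0 with |R(x)|<1.
x=-1.56: |R|=0.0651
R=−1: 1+4/7x = −1+3/7x ⇒ -1/7x=2 ⇒ x=2/(-1/7)=-14.0000
Confirm numerically:
  x=-8.622: |R|=0.83637 <1
  x=-8.108: |R|=0.81190 <1
  x=-6.865: |R|=0.74144 <1
  x=-14.487: |R|=1.00965 >1
  x=-14.382: |R|=1.00762 >1
  x=-14.318: |R|=1.00637 >1
Stable set (-14.0000, 0).

(-14.0000,0); λ=-5 ⇒ h* = (14)/5 = 2.8000.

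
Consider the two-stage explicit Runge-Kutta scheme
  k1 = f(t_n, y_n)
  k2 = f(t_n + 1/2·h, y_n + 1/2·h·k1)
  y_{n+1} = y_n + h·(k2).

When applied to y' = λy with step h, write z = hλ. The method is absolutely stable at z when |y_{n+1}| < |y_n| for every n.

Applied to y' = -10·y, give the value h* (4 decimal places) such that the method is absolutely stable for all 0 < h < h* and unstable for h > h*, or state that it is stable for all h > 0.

(-2.0000,0); λ=-10 ⇒ h* = (2)/10 = 0.2000.

Test eqn y'=λy, z=hλ:
  k1=λy_n ⇒ h·k1=z·y_n;  k2=λ(1+1/2z)y_n ⇒ h·k2=z(1+1/2z)y_n
  y_{n+1}/y_n = 1 + z(1+1/2z) = 1 + z + 1/2z²
  R(z) = 1 + z + 1/2z².

Boundary: |R(x)|=1, x<0.
x=-1.11: |R|=0.5060
R=1: x+1/2x²=0 ⇒ x=−2=-2.0000; min R=1−1/(4·1/2)=0.5000>−1
Confirm numerically:
  x=-1.931: |R|=0.93338 <1
  x=-1.663: |R|=0.71978 <1
  x=-0.891: |R|=0.50594 <1
  x=-2.278: |R|=1.31664 >1
  x=-2.205: |R|=1.22601 >1
  x=-2.193: |R|=1.21162 >1
Interval (-2.0000, 0).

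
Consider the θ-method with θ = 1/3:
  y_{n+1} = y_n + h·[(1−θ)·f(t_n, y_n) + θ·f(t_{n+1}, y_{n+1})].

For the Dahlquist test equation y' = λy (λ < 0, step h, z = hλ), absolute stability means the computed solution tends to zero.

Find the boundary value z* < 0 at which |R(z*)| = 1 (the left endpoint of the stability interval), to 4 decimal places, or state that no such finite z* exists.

left endpoint -6.0000.

Set f=λy, z=hλ:
  y_{n+1} = y_n + z·[2/3·y_n + 1/3·y_{n+1}] ⇒ (1 − 1/3z)y_{n+1} = (1 + 2/3z)y_n
  R(z) = (1 + 2/3z)/(1 − 1/3z).

Solve |R(x)|<1 on ℝ⁻.
x=-1.75: |R|=0.1053
R=−1: 1+2/3x = −1+1/3x ⇒ -1/3x=2 ⇒ x=2/(-1/3)=-6.0000
Confirm numerically:
  x=-5.208: |R|=0.90351 <1
  x=-5.089: |R|=0.88738 <1
  x=-4.349: |R|=0.77534 <1
  x=-2.673: |R|=0.41354 <1
  x=-6.504: |R|=1.05303 >1
  x=-6.350: |R|=1.03743 >1
Stable set (-6.0000, 0).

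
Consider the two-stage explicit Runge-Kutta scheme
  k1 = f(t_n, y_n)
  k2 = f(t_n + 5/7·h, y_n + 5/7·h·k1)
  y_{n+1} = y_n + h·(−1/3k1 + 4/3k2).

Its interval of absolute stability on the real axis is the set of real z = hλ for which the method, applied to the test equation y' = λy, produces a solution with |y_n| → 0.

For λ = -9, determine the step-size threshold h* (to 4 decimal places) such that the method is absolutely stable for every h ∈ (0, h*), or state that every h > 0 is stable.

(-1.0500,0); λ=-9 ⇒ h* = (21/20)/9 = 0.1167.

On y'=λy, z=hλ:
  k1=λy_n ⇒ h·k1=z·y_n;  k2=λ(1+5/7z)y_n ⇒ h·k2=z(1+5/7z)y_n
  y_{n+1}/y_n = 1 − 1/3z + 4/3z(1+5/7z) = 1 + z + 20/21z²
  ⇒ R(z) = 1 + z + 20/21z².

Boundary: |R(x)|=1, x<0.
x=-0.31: |R|=0.7815
R=1: x+20/21x²=0 ⇒ x=−21/20=-1.0500; min R=1−1/(4·20/21)=0.7375>−1
Confirm numerically:
  x=-0.878: |R|=0.85618 <1
  x=-0.599: |R|=0.74272 <1
  x=-0.535: |R|=0.73760 <1
  x=-0.421: |R|=0.74780 <1
  x=-1.221: |R|=1.19885 >1
  x=-1.170: |R|=1.13371 >1
So |R|<1 on (-1.0500, 0).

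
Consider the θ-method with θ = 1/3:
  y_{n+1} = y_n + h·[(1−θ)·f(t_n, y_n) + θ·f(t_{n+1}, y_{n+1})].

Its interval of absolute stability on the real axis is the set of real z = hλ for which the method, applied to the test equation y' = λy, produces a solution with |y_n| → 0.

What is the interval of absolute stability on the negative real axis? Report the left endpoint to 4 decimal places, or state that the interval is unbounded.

With y'=λy (z=hλ):
  y_{n+1} = y_n + z·[2/3·y_n + 1/3·y_{n+1}] ⇒ (1 − 1/3z)y_{n+1} = (1 + 2/3z)y_n
  R(z) = (1 + 2/3z)/(1 − 1/3z).

Boundary: |R(x)|=1, x<0.
x=-0.8: |R|=0.3684
R=−1: 1+2/3x = −1+1/3x ⇒ -1/3x=2 ⇒ x=2/(-1/3)=-6.0000
Confirm numerically:
  x=-5.598: |R|=0.95324 <1
  x=-3.922: |R|=0.69980 <1
  x=-3.744: |R|=0.66548 <1
  x=-2.850: |R|=0.46154 <1
  x=-6.587: |R|=1.06123 >1
  x=-6.472: |R|=1.04983 >1
Stable set (-6.0000, 0).

z∈(-6.0000,0).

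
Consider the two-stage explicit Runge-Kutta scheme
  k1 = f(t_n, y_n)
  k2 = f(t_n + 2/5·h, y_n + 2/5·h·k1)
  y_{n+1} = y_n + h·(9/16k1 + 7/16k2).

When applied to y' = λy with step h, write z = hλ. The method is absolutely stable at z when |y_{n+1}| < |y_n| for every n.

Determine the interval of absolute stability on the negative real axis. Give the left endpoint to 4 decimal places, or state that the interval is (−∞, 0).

Test eqn y'=λy, z=hλ:
  k1=λy_n ⇒ h·k1=z·y_n;  k2=λ(1+2/5z)y_n ⇒ h·k2=z(1+2/5z)y_n
  y_{n+1}/y_n = 1 + 9/16z + 7/16z(1+2/5z) = 1 + z + 7/40z²
  R(z) = 1 + z + 7/40z².

Solve |R(x)|<1 on ℝ⁻.
x=-0.68: |R|=0.4009
R=1: x+7/40x²=0 ⇒ x=−40/7=-5.7143; min R=1−1/(4·7/40)=-0.4286>−1
Confirm numerically:
  x=-2.633: |R|=0.41978 <1
  x=-2.605: |R|=0.41745 <1
  x=-2.570: |R|=0.41414 <1
  x=-5.958: |R|=1.25411 >1
  x=-5.773: |R|=1.05932 >1
Interval (-5.7143, 0).

z∈(-5.7143,0).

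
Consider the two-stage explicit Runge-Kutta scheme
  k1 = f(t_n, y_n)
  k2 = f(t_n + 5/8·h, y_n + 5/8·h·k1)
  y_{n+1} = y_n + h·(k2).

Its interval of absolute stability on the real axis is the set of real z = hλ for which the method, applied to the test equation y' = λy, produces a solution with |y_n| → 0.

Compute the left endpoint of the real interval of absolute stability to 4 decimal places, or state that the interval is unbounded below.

Set f=λy, z=hλ:
  k1=λy_n ⇒ h·k1=z·y_n;  k2=λ(1+5/8z)y_n ⇒ h·k2=z(1+5/8z)y_n
  y_{n+1}/y_n = 1 + z(1+5/8z) = 1 + z + 5/8z²
  R(z) = 1 + z + 5/8z².

Boundary: |R(x)|=1, x<0.
x=-0.65: |R|=0.6141
R=1: x+5/8x²=0 ⇒ x=−8/5=-1.6000; min R=1−1/(4·5/8)=0.6000>−1
Confirm numerically:
  x=-1.508: |R|=0.91329 <1
  x=-1.304: |R|=0.75876 <1
  x=-0.940: |R|=0.61225 <1
  x=-0.747: |R|=0.60176 <1
  x=-2.012: |R|=1.51809 >1
  x=-1.764: |R|=1.18081 >1
Stable set (-1.6000, 0).

z* = -1.6000.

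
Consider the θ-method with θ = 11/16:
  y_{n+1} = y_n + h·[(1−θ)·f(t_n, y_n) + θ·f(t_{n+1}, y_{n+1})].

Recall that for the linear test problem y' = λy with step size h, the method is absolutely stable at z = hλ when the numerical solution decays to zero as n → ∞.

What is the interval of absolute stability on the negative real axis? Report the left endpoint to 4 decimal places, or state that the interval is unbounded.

Set f=λy, z=hλ:
  y_{n+1} = y_n + z·[5/16·y_n + 11/16·y_{n+1}] ⇒ (1 − 11/16z)y_{n+1} = (1 + 5/16z)y_n
  Hence R(z) = (1 + 5/16z)/(1 − 11/16z).

Find x<0 with |R(x)|<1.
x=-1.71: |R|=0.2140
x=-2: |R|=0.1579
x=-10: |R|=0.2698
x=-100: |R|=0.4337
θ=11/16≥1/2 ⇒ |1+5/16x|<|1−11/16x| ∀x<0 ⇒ stable on all of ℝ⁻.

interval (−∞, 0).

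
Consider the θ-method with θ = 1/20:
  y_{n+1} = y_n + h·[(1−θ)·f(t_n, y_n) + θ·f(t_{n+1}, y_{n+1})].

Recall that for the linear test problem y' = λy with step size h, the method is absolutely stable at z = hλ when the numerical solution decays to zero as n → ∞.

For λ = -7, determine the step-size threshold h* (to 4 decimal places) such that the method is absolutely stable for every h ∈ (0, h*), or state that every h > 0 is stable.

With y'=λy (z=hλ):
  y_{n+1} = y_n + z·[19/20·y_n + 1/20·y_{n+1}] ⇒ (1 − 1/20z)y_{n+1} = (1 + 19/20z)y_n
  ⇒ R(z) = (1 + 19/20z)/(1 − 1/20z).

Boundary: |R(x)|=1, x<0.
x=-0.94: |R|=0.1022
R=−1: 1+19/20x = −1+1/20x ⇒ -9/10x=2 ⇒ x=2/(-9/10)=-2.2222
Confirm numerically:
  x=-2.096: |R|=0.89718 <1
  x=-1.862: |R|=0.70341 <1
  x=-1.067: |R|=0.01296 <1
  x=-2.751: |R|=1.41836 >1
  x=-2.718: |R|=1.39282 >1
  x=-2.247: |R|=1.02005 >1
So |R|<1 on (-2.2222, 0).

(-2.2222,0); λ=-7 ⇒ h* = (20/9)/7 = 0.3175.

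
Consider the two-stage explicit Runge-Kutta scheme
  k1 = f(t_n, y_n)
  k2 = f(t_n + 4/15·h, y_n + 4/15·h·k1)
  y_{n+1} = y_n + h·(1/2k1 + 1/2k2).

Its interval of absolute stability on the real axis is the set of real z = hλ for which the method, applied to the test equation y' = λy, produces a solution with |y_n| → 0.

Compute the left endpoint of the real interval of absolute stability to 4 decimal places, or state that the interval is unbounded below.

z* = -7.5000.

Set f=λy, z=hλ:
  k1=λy_n ⇒ h·k1=z·y_n;  k2=λ(1+4/15z)y_n ⇒ h·k2=z(1+4/15z)y_n
  y_{n+1}/y_n = 1 + 1/2z + 1/2z(1+4/15z) = 1 + z + 2/15z²
  so R(z) = 1 + z + 2/15z².

Solve |R(x)|<1 on ℝ⁻.
x=-1.75: |R|=0.3417
R=1: x+2/15x²=0 ⇒ x=−15/2=-7.5000; min R=1−1/(4·2/15)=-0.8750>−1
Confirm numerically:
  x=-7.151: |R|=0.66724 <1
  x=-6.716: |R|=0.29795 <1
  x=-4.728: |R|=0.74747 <1
  x=-4.376: |R|=0.82275 <1
  x=-7.883: |R|=1.40256 >1
  x=-7.778: |R|=1.28830 >1
  x=-7.552: |R|=1.05236 >1
Interval (-7.5000, 0).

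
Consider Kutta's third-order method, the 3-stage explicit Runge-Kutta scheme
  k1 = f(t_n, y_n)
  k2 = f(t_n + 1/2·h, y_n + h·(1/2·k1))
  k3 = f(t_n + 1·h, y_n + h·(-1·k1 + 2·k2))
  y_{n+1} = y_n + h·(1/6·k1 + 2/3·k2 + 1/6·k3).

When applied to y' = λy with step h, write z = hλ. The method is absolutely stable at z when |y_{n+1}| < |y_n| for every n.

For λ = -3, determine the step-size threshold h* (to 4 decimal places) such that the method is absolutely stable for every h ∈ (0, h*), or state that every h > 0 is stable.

(-2.5127,0); λ=-3 ⇒ h* = 0.8376.

Set f=λy, z=hλ:
  order 3, 3-stage ⇒ R(z)=1+z+z^2/2+z^3/6
  (e.g. R(-0.6)=0.54400, |R|=0.54400)

Need |R(x)|<1, x<0.
x=-0.6: |R|=0.5440
|R(-2.19)|=0.5425 |R(-1.43)|=0.1051 |R(-1.39)|=0.1284
Bisect:
  x_lo=-3.1451 |R|=2.3842  x_hi=-0.2717 |R|=0.7619
  mid=-1.70840 |R|=0.08011 →hi
  mid=-2.42674 |R|=0.86407 →hi
  mid=-2.78590 |R|=1.50896 →lo
  mid=-2.60632 |R|=1.16061 →lo
  mid=-2.51653 |R|=1.00623 →lo
  mid=-2.47163 |R|=0.93367 →hi
  mid=-2.49408 |R|=0.96957 →hi
  mid=-2.50530 |R|=0.98781 →hi
  mid=-2.51092 |R|=0.99699 →hi
  mid=-2.51372 |R|=1.00161 →lo
  ...
  [-2.51284,-2.51267] ⇒ x*=-2.5127
So |R|<1 on (-2.5127, 0).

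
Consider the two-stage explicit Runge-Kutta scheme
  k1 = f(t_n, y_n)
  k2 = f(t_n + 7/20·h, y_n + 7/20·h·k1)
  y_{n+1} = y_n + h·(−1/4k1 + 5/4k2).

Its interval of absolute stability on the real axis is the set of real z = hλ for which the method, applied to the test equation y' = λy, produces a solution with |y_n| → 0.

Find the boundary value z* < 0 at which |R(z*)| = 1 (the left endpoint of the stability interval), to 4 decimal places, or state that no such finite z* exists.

With y'=λy (z=hλ):
  k1=λy_n ⇒ h·k1=z·y_n;  k2=λ(1+7/20z)y_n ⇒ h·k2=z(1+7/20z)y_n
  y_{n+1}/y_n = 1 − 1/4z + 5/4z(1+7/20z) = 1 + z + 7/16z²
  so R(z) = 1 + z + 7/16z².

Boundary: |R(x)|=1, x<0.
x=-1.07: |R|=0.4309
R=1: x+7/16x²=0 ⇒ x=−16/7=-2.2857; min R=1−1/(4·7/16)=0.4286>−1
Confirm numerically:
  x=-2.174: |R|=0.89375 <1
  x=-1.203: |R|=0.43015 <1
  x=-0.986: |R|=0.43934 <1
  x=-2.872: |R|=1.73667 >1
  x=-2.863: |R|=1.72309 >1
  x=-2.677: |R|=1.45827 >1
So |R|<1 on (-2.2857, 0).

z* = -2.2857.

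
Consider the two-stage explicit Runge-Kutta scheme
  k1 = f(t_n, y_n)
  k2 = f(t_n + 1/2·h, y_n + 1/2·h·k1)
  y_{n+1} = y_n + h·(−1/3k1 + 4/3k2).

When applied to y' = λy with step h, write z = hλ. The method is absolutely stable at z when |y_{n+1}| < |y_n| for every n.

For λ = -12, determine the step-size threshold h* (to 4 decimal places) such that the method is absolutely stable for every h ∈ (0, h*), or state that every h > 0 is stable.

Test eqn y'=λy, z=hλ:
  k1=λy_n ⇒ h·k1=z·y_n;  k2=λ(1+1/2z)y_n ⇒ h·k2=z(1+1/2z)y_n
  y_{n+1}/y_n = 1 − 1/3z + 4/3z(1+1/2z) = 1 + z + 2/3z²
  R(z) = 1 + z + 2/3z².

Boundary: |R(x)|=1, x<0.
x=-0.64: |R|=0.6331
R=1: x+2/3x²=0 ⇒ x=−3/2=-1.5000; min R=1−1/(4·2/3)=0.6250>−1
Confirm numerically:
  x=-1.265: |R|=0.80182 <1
  x=-1.222: |R|=0.77352 <1
  x=-0.980: |R|=0.66027 <1
  x=-0.848: |R|=0.63140 <1
  x=-2.091: |R|=1.82385 >1
  x=-1.965: |R|=1.60915 >1
  x=-1.849: |R|=1.43020 >1
Interval (-1.5000, 0).

(-1.5000,0); λ=-12 ⇒ h* = (3/2)/12 = 0.1250.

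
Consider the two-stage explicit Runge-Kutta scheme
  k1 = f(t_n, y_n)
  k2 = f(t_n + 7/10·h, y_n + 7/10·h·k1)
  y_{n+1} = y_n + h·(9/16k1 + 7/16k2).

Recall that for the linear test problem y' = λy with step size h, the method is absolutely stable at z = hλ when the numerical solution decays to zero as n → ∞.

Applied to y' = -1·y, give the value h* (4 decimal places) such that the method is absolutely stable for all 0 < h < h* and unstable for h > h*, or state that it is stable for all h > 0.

(-3.2653,0); λ=-1 ⇒ h* = (160/49)/1 = 3.2653.

Set f=λy, z=hλ:
  k1=λy_n ⇒ h·k1=z·y_n;  k2=λ(1+7/10z)y_n ⇒ h·k2=z(1+7/10z)y_n
  y_{n+1}/y_n = 1 + 9/16z + 7/16z(1+7/10z) = 1 + z + 49/160z²
  so R(z) = 1 + z + 49/160z².

Boundary: |R(x)|=1, x<0.
x=-1.59: |R|=0.1842
R=1: x+49/160x²=0 ⇒ x=−160/49=-3.2653; min R=1−1/(4·49/160)=0.1837>−1
Confirm numerically:
  x=-2.783: |R|=0.58893 <1
  x=-1.501: |R|=0.18898 <1
  x=-1.314: |R|=0.21477 <1
  x=-3.656: |R|=1.43744 >1
  x=-3.293: |R|=1.02793 >1
So |R|<1 on (-3.2653, 0).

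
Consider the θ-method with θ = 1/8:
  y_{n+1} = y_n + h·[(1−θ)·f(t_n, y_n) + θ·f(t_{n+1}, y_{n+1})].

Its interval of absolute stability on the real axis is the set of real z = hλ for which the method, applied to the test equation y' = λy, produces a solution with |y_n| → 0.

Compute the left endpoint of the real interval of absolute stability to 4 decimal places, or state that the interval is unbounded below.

Test eqn y'=λy, z=hλ:
  y_{n+1} = y_n + z·[7/8·y_n + 1/8·y_{n+1}] ⇒ (1 − 1/8z)y_{n+1} = (1 + 7/8z)y_n
  R(z) = (1 + 7/8z)/(1 − 1/8z).

Need |R(x)|<1, x<0.
x=-1.76: |R|=0.4426
R=−1: 1+7/8x = −1+1/8x ⇒ -3/4x=2 ⇒ x=2/(-3/4)=-2.6667
Confirm numerically:
  x=-2.643: |R|=0.98666 <1
  x=-2.618: |R|=0.97250 <1
  x=-2.133: |R|=0.68400 <1
  x=-1.769: |R|=0.44866 <1
  x=-2.880: |R|=1.11765 >1
  x=-2.792: |R|=1.06968 >1
Interval (-2.6667, 0).

left endpoint -2.6667.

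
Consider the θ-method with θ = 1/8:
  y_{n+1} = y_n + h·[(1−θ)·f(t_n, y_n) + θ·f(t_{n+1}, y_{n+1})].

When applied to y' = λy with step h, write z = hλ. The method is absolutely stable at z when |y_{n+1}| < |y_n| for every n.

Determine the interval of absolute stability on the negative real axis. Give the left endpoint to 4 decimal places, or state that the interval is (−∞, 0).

With y'=λy (z=hλ):
  y_{n+1} = y_n + z·[7/8·y_n + 1/8·y_{n+1}] ⇒ (1 − 1/8z)y_{n+1} = (1 + 7/8z)y_n
  Hence R(z) = (1 + 7/8z)/(1 − 1/8z).

Solve |R(x)|<1 on ℝ⁻.
x=-1.58: |R|=0.3194
R=−1: 1+7/8x = −1+1/8x ⇒ -3/4x=2 ⇒ x=2/(-3/4)=-2.6667
Confirm numerically:
  x=-2.553: |R|=0.93537 <1
  x=-2.133: |R|=0.68400 <1
  x=-1.693: |R|=0.39730 <1
  x=-3.170: |R|=1.27037 >1
  x=-3.063: |R|=1.21495 >1
Interval (-2.6667, 0).

z∈(-2.6667,0).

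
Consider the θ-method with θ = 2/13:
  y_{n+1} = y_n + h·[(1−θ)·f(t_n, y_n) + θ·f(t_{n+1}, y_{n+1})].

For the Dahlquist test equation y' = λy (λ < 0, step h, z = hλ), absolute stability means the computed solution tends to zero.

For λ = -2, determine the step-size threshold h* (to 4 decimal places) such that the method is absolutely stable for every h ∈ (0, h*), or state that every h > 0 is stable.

(-2.8889,0); λ=-2 ⇒ h* = (26/9)/2 = 1.4444.

With y'=λy (z=hλ):
  y_{n+1} = y_n + z·[11/13·y_n + 2/13·y_{n+1}] ⇒ (1 − 2/13z)y_{n+1} = (1 + 11/13z)y_n
  Hence R(z) = (1 + 11/13z)/(1 − 2/13z).

Find x<0 with |R(x)|<1.
x=-1.38: |R|=0.1383
R=−1: 1+11/13x = −1+2/13x ⇒ -9/13x=2 ⇒ x=2/(-9/13)=-2.8889
Confirm numerically:
  x=-1.751: |R|=0.37941 <1
  x=-1.747: |R|=0.37692 <1
  x=-1.535: |R|=0.24175 <1
  x=-3.267: |R|=1.17421 >1
  x=-2.997: |R|=1.05123 >1
  x=-2.916: |R|=1.01296 >1
So |R|<1 on (-2.8889, 0).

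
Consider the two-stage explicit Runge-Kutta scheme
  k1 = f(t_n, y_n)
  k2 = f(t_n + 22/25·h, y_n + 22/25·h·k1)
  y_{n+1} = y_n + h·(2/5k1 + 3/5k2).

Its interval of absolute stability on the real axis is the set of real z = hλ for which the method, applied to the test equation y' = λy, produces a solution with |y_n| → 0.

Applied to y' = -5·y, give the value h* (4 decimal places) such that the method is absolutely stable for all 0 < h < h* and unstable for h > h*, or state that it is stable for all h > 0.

(-1.8939,0); λ=-5 ⇒ h* = (125/66)/5 = 0.3788.

On y'=λy, z=hλ:
  k1=λy_n ⇒ h·k1=z·y_n;  k2=λ(1+22/25z)y_n ⇒ h·k2=z(1+22/25z)y_n
  y_{n+1}/y_n = 1 + 2/5z + 3/5z(1+22/25z) = 1 + z + 66/125z²
  Hence R(z) = 1 + z + 66/125z².

Find x<0 with |R(x)|<1.
x=-0.77: |R|=0.5431
R=1: x+66/125x²=0 ⇒ x=−125/66=-1.8939; min R=1−1/(4·66/125)=0.5265>−1
Confirm numerically:
  x=-1.749: |R|=0.86615 <1
  x=-1.075: |R|=0.53517 <1
  x=-0.946: |R|=0.52652 <1
  x=-0.767: |R|=0.54362 <1
  x=-2.343: |R|=1.55553 >1
  x=-2.103: |R|=1.23214 >1
So |R|<1 on (-1.8939, 0).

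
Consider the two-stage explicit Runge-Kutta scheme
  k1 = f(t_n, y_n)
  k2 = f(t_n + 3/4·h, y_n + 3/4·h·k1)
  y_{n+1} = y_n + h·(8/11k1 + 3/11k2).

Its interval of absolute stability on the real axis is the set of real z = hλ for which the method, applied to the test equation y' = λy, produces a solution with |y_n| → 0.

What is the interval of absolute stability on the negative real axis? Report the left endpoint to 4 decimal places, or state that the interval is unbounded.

Test eqn y'=λy, z=hλ:
  k1=λy_n ⇒ h·k1=z·y_n;  k2=λ(1+3/4z)y_n ⇒ h·k2=z(1+3/4z)y_n
  y_{n+1}/y_n = 1 + 8/11z + 3/11z(1+3/4z) = 1 + z + 9/44z²
  Hence R(z) = 1 + z + 9/44z².

Solve |R(x)|<1 on ℝ⁻.
x=-1.58: |R|=0.0694
R=1: x+9/44x²=0 ⇒ x=−44/9=-4.8889; min R=1−1/(4·9/44)=-0.2222>−1
Confirm numerically:
  x=-4.820: |R|=0.93208 <1
  x=-3.023: |R|=0.15376 <1
  x=-2.177: |R|=0.20759 <1
  x=-5.257: |R|=1.39583 >1
  x=-5.185: |R|=1.31405 >1
  x=-5.093: |R|=1.21263 >1
Interval (-4.8889, 0).

(-4.8889, 0).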